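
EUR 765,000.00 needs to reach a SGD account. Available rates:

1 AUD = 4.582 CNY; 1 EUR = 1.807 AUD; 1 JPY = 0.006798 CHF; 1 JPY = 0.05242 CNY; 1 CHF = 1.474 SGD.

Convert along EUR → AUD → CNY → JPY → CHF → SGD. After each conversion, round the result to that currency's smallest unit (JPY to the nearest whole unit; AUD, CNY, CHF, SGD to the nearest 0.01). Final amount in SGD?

SGD 1,210,755.08

EUR 765,000.00 × 1.807 = AUD 1,382,355.00
AUD 1,382,355.00 × 4.582 = CNY 6,333,950.61
CNY 6,333,950.61 ÷ 0.05242 = JPY 120,830,801
JPY 120,830,801 × 0.006798 = CHF 821,407.79
CHF 821,407.79 × 1.474 = SGD 1,210,755.08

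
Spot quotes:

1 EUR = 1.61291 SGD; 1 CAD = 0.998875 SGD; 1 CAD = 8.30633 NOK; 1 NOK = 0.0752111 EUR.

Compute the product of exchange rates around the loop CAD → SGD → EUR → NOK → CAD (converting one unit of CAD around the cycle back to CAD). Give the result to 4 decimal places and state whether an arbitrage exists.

0.9913 (arbitrage exists)

Around CAD → SGD → EUR → NOK → CAD: 1 × 0.998875 ÷ 1.61291 ÷ 0.0752111 ÷ 8.30633 = 0.991311
Product < 1; profitable direction is CAD → NOK → EUR → SGD → CAD.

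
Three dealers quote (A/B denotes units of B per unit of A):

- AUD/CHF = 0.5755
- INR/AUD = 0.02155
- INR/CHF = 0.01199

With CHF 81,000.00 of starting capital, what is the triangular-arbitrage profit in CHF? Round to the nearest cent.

Profit: CHF 2,783.49

Profitable loop is CHF → INR → AUD → CHF:
CHF 81,000.00 ÷ 0.01199 = INR 6,755,629.69
INR 6,755,629.69 × 0.02155 = AUD 145,583.82
AUD 145,583.82 × 0.5755 = CHF 83,783.49
Profit = CHF 83,783.49 − CHF 81,000.00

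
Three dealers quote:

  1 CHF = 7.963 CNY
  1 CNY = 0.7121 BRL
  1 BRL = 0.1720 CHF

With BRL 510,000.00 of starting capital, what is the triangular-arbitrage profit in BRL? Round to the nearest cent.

Profit: BRL 12,906.48

Profitable loop is BRL → CNY → CHF → BRL:
BRL 510,000.00 ÷ 0.7121 = CNY 716,191.55
CNY 716,191.55 ÷ 7.963 = CHF 89,939.92
CHF 89,939.92 ÷ 0.1720 = BRL 522,906.48
Profit = BRL 522,906.48 − BRL 510,000.00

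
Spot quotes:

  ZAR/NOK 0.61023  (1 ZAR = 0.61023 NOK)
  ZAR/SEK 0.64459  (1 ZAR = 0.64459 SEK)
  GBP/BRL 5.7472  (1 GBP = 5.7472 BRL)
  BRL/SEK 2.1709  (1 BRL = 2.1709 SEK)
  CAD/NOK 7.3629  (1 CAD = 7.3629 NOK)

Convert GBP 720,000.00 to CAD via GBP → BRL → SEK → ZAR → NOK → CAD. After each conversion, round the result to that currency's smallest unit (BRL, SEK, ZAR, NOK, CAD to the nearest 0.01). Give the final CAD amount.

GBP 720,000.00 × 5.7472 = BRL 4,137,984.00
BRL 4,137,984.00 × 2.1709 = SEK 8,983,149.47
SEK 8,983,149.47 ÷ 0.64459 = ZAR 13,936,222.20
ZAR 13,936,222.20 × 0.61023 = NOK 8,504,300.87
NOK 8,504,300.87 ÷ 7.3629 = CAD 1,155,020.56

CAD 1,155,020.56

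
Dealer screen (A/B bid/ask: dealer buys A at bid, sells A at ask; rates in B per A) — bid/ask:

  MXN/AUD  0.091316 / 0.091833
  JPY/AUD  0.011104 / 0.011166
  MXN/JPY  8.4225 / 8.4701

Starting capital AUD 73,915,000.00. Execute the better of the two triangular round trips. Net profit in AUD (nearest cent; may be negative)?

Best loop AUD → MXN → JPY → AUD:
AUD 73,915,000.00 ÷ 0.091833 (buy MXN at ask) = MXN 804,884,954.21
MXN 804,884,954.21 × 8.4225 (sell MXN at bid) = JPY 6,779,143,527
JPY 6,779,143,527 × 0.011104 (sell JPY at bid) = AUD 75,275,609.72

Net profit: AUD 1,360,609.72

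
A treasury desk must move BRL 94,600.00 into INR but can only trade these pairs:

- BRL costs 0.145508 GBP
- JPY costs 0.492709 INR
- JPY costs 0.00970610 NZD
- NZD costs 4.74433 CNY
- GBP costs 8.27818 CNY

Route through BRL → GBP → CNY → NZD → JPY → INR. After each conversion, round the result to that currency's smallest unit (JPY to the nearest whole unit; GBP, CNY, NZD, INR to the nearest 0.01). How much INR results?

BRL 94,600.00 × 0.145508 = GBP 13,765.06
GBP 13,765.06 × 8.27818 = CNY 113,949.64
CNY 113,949.64 ÷ 4.74433 = NZD 24,018.07
NZD 24,018.07 ÷ 0.00970610 = JPY 2,474,534
JPY 2,474,534 × 0.492709 = INR 1,219,225.17

INR 1,219,225.17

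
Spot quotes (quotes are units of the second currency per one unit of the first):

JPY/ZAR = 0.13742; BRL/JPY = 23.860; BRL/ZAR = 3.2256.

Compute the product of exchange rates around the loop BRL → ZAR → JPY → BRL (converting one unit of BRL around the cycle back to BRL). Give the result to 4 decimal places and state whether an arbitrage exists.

0.9838 (arbitrage exists)

Around BRL → ZAR → JPY → BRL: 1 × 3.2256 ÷ 0.13742 ÷ 23.860 = 0.983762
Product < 1; profitable direction is BRL → JPY → ZAR → BRL.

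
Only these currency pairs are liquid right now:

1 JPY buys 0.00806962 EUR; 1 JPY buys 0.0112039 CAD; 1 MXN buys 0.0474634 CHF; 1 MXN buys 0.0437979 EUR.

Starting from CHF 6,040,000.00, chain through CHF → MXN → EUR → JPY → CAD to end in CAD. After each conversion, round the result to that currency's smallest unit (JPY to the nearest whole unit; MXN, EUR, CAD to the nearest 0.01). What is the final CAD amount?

CAD 7,738,334.89

CHF 6,040,000.00 ÷ 0.0474634 = MXN 127,255,948.79
MXN 127,255,948.79 × 0.0437979 = EUR 5,573,543.32
EUR 5,573,543.32 ÷ 0.00806962 = JPY 690,682,253
JPY 690,682,253 × 0.0112039 = CAD 7,738,334.89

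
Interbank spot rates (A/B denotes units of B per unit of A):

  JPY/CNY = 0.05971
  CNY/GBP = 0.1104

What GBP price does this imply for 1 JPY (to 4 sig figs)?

1 JPY × 0.05971 = 0.05971 CNY
0.05971 CNY × 0.1104 = 0.00659198 GBP

JPY/GBP = 0.006592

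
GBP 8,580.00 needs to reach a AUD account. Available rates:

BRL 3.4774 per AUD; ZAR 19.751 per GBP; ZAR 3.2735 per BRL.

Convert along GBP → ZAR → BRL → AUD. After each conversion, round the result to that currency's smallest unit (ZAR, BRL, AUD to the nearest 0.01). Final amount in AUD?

GBP 8,580.00 × 19.751 = ZAR 169,463.58
ZAR 169,463.58 ÷ 3.2735 = BRL 51,768.32
BRL 51,768.32 ÷ 3.4774 = AUD 14,887.08

AUD 14,887.08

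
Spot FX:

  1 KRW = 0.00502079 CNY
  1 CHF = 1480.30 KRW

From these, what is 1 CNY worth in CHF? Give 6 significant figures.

1 CNY ÷ 0.00502079 = 199.172 KRW
199.172 KRW ÷ 1480.30 = 0.134548 CHF

CNY/CHF = 0.134548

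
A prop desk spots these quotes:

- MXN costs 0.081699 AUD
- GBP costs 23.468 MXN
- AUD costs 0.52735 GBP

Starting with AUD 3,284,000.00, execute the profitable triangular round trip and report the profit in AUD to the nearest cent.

Profitable loop is AUD → GBP → MXN → AUD:
AUD 3,284,000.00 × 0.52735 = GBP 1,731,817.40
GBP 1,731,817.40 × 23.468 = MXN 40,642,290.74
MXN 40,642,290.74 × 0.081699 = AUD 3,320,434.51
Profit = AUD 3,320,434.51 − AUD 3,284,000.00

Profit: AUD 36,434.51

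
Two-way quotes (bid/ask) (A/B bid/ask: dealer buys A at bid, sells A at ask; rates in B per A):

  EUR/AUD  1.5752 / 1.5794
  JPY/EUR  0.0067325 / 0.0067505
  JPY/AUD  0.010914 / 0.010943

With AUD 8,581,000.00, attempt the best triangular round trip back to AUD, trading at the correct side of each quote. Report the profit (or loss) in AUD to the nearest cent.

Net profit: AUD 203,029.31

Best loop AUD → EUR → JPY → AUD:
AUD 8,581,000.00 ÷ 1.5794 (buy EUR at ask) = EUR 5,433,075.85
EUR 5,433,075.85 ÷ 0.0067505 (buy JPY at ask) = JPY 804,840,508
JPY 804,840,508 × 0.010914 (sell JPY at bid) = AUD 8,784,029.31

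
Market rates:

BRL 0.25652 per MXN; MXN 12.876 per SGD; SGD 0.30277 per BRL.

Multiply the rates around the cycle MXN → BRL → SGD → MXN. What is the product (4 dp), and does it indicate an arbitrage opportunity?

1.0000 (no arbitrage)

Around MXN → BRL → SGD → MXN: 1 × 0.25652 × 0.30277 × 12.876 = 1.000035
Product ≈ 1 (deviation 0.003%, within rounding noise).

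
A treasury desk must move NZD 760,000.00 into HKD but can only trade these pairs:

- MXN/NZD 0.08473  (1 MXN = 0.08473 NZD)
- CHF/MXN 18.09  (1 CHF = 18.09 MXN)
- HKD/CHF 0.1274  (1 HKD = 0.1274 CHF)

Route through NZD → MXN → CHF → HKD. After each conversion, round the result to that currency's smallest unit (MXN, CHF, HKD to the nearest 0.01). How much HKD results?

HKD 3,891,960.20

NZD 760,000.00 ÷ 0.08473 = MXN 8,969,668.36
MXN 8,969,668.36 ÷ 18.09 = CHF 495,835.73
CHF 495,835.73 ÷ 0.1274 = HKD 3,891,960.20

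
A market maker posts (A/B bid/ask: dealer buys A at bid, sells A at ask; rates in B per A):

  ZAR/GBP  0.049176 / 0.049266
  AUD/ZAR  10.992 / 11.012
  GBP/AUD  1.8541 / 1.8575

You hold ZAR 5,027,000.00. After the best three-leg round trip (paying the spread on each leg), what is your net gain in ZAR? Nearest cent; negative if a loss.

Net profit: ZAR 11,160.04

Best loop ZAR → GBP → AUD → ZAR:
ZAR 5,027,000.00 × 0.049176 (sell ZAR at bid) = GBP 247,207.75
GBP 247,207.75 × 1.8541 (sell GBP at bid) = AUD 458,347.89
AUD 458,347.89 × 10.992 (sell AUD at bid) = ZAR 5,038,160.04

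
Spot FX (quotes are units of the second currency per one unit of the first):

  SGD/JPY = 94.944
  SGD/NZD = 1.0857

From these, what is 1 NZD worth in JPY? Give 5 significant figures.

1 NZD ÷ 1.0857 = 0.921065 SGD
0.921065 SGD × 94.944 = 87.4496 JPY

NZD/JPY = 87.450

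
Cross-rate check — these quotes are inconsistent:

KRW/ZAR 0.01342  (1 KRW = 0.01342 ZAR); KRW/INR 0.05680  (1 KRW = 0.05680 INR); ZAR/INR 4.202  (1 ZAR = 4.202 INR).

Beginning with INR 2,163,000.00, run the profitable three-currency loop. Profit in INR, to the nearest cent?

Profit: INR 15,694.27

Profitable loop is INR → ZAR → KRW → INR:
INR 2,163,000.00 ÷ 4.202 = ZAR 514,754.88
ZAR 514,754.88 ÷ 0.01342 = KRW 38,357,293
KRW 38,357,293 × 0.05680 = INR 2,178,694.27
Profit = INR 2,178,694.27 − INR 2,163,000.00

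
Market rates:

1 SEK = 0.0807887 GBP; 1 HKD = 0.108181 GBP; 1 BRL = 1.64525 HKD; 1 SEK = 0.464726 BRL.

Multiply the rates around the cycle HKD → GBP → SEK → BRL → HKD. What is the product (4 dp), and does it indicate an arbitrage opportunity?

1.0238 (arbitrage exists)

Around HKD → GBP → SEK → BRL → HKD: 1 × 0.108181 ÷ 0.0807887 × 0.464726 × 1.64525 = 1.023833
Product > 1; profitable direction is HKD → GBP → SEK → BRL → HKD.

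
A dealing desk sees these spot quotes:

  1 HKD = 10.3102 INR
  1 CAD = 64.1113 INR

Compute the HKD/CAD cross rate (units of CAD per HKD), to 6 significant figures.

1 HKD × 10.3102 = 10.3102 INR
10.3102 INR ÷ 64.1113 = 0.160817 CAD

HKD/CAD = 0.160817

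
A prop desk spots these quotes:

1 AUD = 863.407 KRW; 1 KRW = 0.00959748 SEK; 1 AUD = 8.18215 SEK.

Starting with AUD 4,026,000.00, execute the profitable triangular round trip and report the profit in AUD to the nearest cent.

Profit: AUD 51,360.53

Profitable loop is AUD → KRW → SEK → AUD:
AUD 4,026,000.00 × 863.407 = KRW 3,476,076,582
KRW 3,476,076,582 × 0.00959748 = SEK 33,361,575.47
SEK 33,361,575.47 ÷ 8.18215 = AUD 4,077,360.53
Profit = AUD 4,077,360.53 − AUD 4,026,000.00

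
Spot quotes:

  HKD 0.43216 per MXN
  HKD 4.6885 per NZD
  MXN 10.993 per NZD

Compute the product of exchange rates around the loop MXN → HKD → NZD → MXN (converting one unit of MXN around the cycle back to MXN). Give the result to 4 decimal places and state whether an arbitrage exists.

1.0133 (arbitrage exists)

Around MXN → HKD → NZD → MXN: 1 × 0.43216 ÷ 4.6885 × 10.993 = 1.013274
Product > 1; profitable direction is MXN → HKD → NZD → MXN.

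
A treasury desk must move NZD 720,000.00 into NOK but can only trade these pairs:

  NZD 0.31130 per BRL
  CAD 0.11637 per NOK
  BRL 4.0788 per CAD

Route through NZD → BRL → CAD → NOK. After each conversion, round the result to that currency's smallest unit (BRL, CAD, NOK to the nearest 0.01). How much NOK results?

NZD 720,000.00 ÷ 0.31130 = BRL 2,312,881.46
BRL 2,312,881.46 ÷ 4.0788 = CAD 567,049.49
CAD 567,049.49 ÷ 0.11637 = NOK 4,872,815.07

NOK 4,872,815.07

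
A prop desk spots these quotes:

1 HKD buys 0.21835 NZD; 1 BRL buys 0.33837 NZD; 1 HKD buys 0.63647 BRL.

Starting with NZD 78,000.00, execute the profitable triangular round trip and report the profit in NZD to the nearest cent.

Profitable loop is NZD → BRL → HKD → NZD:
NZD 78,000.00 ÷ 0.33837 = BRL 230,516.89
BRL 230,516.89 ÷ 0.63647 = HKD 362,180.29
HKD 362,180.29 × 0.21835 = NZD 79,082.07
Profit = NZD 79,082.07 − NZD 78,000.00

Profit: NZD 1,082.07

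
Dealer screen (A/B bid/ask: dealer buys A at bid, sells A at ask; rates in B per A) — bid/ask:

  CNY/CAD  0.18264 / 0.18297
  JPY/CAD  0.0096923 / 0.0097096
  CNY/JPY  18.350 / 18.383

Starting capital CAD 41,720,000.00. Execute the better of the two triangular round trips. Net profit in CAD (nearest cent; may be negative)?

Net profit: CAD 969,638.00

Best loop CAD → JPY → CNY → CAD:
CAD 41,720,000.00 ÷ 0.0097096 (buy JPY at ask) = JPY 4,296,778,446
JPY 4,296,778,446 ÷ 18.383 (buy CNY at ask) = CNY 233,736,519.94
CNY 233,736,519.94 × 0.18264 (sell CNY at bid) = CAD 42,689,638.00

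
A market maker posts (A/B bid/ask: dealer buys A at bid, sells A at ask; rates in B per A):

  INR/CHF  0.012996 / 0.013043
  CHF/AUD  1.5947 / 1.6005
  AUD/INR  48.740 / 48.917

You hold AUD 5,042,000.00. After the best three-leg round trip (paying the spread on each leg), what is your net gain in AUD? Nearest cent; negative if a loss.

Net profit: AUD 51,039.72

Best loop AUD → INR → CHF → AUD:
AUD 5,042,000.00 × 48.740 (sell AUD at bid) = INR 245,747,080.00
INR 245,747,080.00 × 0.012996 (sell INR at bid) = CHF 3,193,729.05
CHF 3,193,729.05 × 1.5947 (sell CHF at bid) = AUD 5,093,039.72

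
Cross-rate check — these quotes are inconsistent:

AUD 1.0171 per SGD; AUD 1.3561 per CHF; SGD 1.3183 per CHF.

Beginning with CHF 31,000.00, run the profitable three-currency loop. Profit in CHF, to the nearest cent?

Profitable loop is CHF → AUD → SGD → CHF:
CHF 31,000.00 × 1.3561 = AUD 42,039.10
AUD 42,039.10 ÷ 1.0171 = SGD 41,332.32
SGD 41,332.32 ÷ 1.3183 = CHF 31,352.74
Profit = CHF 31,352.74 − CHF 31,000.00

Profit: CHF 352.74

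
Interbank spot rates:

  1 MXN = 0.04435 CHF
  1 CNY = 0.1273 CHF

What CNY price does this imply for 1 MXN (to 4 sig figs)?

1 MXN × 0.04435 = 0.04435 CHF
0.04435 CHF ÷ 0.1273 = 0.34839 CNY

MXN/CNY = 0.3484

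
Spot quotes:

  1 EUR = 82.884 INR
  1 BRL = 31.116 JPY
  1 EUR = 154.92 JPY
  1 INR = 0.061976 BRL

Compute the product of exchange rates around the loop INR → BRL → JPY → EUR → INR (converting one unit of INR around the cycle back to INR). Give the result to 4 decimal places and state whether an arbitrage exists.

Around INR → BRL → JPY → EUR → INR: 1 × 0.061976 × 31.116 ÷ 154.92 × 82.884 = 1.031741
Product > 1; profitable direction is INR → BRL → JPY → EUR → INR.

1.0317 (arbitrage exists)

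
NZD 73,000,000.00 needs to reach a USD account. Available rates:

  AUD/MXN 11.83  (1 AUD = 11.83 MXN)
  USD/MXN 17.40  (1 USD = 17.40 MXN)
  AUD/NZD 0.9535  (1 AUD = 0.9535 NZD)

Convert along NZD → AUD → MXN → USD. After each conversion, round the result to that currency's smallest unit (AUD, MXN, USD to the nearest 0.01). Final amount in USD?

USD 52,052,028.52

NZD 73,000,000.00 ÷ 0.9535 = AUD 76,560,041.95
AUD 76,560,041.95 × 11.83 = MXN 905,705,296.27
MXN 905,705,296.27 ÷ 17.40 = USD 52,052,028.52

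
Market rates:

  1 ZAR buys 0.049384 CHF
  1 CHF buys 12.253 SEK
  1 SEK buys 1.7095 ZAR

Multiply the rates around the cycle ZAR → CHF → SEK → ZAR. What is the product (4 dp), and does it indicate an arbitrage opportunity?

1.0344 (arbitrage exists)

Around ZAR → CHF → SEK → ZAR: 1 × 0.049384 × 12.253 × 1.7095 = 1.034422
Product > 1; profitable direction is ZAR → CHF → SEK → ZAR.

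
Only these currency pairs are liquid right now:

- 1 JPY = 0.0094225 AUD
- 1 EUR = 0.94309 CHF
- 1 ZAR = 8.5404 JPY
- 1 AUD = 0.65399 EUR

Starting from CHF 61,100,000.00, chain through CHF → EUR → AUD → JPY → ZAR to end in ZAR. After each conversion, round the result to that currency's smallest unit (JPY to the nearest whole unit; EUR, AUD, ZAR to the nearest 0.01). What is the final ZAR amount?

ZAR 1,231,041,247.48

CHF 61,100,000.00 ÷ 0.94309 = EUR 64,787,029.87
EUR 64,787,029.87 ÷ 0.65399 = AUD 99,064,251.55
AUD 99,064,251.55 ÷ 0.0094225 = JPY 10,513,584,670
JPY 10,513,584,670 ÷ 8.5404 = ZAR 1,231,041,247.48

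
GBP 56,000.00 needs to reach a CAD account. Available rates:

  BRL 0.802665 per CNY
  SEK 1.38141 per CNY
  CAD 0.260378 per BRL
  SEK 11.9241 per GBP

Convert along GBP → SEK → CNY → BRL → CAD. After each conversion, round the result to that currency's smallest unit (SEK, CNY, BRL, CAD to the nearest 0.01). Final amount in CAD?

CAD 101,025.19

GBP 56,000.00 × 11.9241 = SEK 667,749.60
SEK 667,749.60 ÷ 1.38141 = CNY 483,382.63
CNY 483,382.63 × 0.802665 = BRL 387,994.32
BRL 387,994.32 × 0.260378 = CAD 101,025.19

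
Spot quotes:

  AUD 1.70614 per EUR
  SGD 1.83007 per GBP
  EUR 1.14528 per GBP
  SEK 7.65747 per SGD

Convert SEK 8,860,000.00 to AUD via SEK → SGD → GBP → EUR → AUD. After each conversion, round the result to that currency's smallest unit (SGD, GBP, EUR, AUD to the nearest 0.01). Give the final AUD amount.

SEK 8,860,000.00 ÷ 7.65747 = SGD 1,157,040.12
SGD 1,157,040.12 ÷ 1.83007 = GBP 632,238.18
GBP 632,238.18 × 1.14528 = EUR 724,089.74
EUR 724,089.74 × 1.70614 = AUD 1,235,398.47

AUD 1,235,398.47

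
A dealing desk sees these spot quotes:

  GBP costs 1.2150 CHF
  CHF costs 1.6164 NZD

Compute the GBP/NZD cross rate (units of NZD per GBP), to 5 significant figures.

1 GBP × 1.2150 = 1.215 CHF
1.215 CHF × 1.6164 = 1.96393 NZD

GBP/NZD = 1.9639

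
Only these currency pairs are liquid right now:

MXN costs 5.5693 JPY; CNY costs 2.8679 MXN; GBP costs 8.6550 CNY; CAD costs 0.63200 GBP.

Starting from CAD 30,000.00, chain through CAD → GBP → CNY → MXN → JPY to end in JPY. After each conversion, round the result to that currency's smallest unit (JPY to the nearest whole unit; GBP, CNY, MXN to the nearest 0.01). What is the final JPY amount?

CAD 30,000.00 × 0.63200 = GBP 18,960.00
GBP 18,960.00 × 8.6550 = CNY 164,098.80
CNY 164,098.80 × 2.8679 = MXN 470,618.95
MXN 470,618.95 × 5.5693 = JPY 2,621,018

JPY 2,621,018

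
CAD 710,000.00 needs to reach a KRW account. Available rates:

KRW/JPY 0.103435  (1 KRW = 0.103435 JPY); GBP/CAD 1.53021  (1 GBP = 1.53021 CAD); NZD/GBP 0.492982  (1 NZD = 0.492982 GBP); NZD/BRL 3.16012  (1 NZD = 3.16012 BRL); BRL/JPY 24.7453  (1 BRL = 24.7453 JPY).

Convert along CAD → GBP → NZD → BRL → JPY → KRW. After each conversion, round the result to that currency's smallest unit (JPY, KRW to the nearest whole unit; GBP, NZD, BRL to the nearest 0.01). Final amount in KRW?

CAD 710,000.00 ÷ 1.53021 = GBP 463,988.60
GBP 463,988.60 ÷ 0.492982 = NZD 941,187.71
NZD 941,187.71 × 3.16012 = BRL 2,974,266.11
BRL 2,974,266.11 × 24.7453 = JPY 73,599,107
JPY 73,599,107 ÷ 0.103435 = KRW 711,549,350

KRW 711,549,350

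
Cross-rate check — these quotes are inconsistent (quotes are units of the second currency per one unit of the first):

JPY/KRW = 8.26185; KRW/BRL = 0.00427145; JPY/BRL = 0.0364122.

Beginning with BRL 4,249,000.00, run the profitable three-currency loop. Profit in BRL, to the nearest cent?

Profitable loop is BRL → KRW → JPY → BRL:
BRL 4,249,000.00 ÷ 0.00427145 = KRW 994,744,174
KRW 994,744,174 ÷ 8.26185 = JPY 120,402,110
JPY 120,402,110 × 0.0364122 = BRL 4,384,105.71
Profit = BRL 4,384,105.71 − BRL 4,249,000.00

Profit: BRL 135,105.71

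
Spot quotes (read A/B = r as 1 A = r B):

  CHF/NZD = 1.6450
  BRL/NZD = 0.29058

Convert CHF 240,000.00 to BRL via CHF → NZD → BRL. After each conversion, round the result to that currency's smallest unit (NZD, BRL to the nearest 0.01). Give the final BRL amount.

BRL 1,358,661.99

CHF 240,000.00 × 1.6450 = NZD 394,800.00
NZD 394,800.00 ÷ 0.29058 = BRL 1,358,661.99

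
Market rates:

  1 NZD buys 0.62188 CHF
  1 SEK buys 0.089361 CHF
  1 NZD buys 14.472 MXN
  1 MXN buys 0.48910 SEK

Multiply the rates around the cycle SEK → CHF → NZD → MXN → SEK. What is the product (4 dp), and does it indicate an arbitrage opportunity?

Around SEK → CHF → NZD → MXN → SEK: 1 × 0.089361 ÷ 0.62188 × 14.472 × 0.48910 = 1.017109
Product > 1; profitable direction is SEK → CHF → NZD → MXN → SEK.

1.0171 (arbitrage exists)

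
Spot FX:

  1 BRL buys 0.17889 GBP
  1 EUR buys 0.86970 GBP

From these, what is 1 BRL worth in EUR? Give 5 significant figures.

BRL/EUR = 0.20569

1 BRL × 0.17889 = 0.17889 GBP
0.17889 GBP ÷ 0.86970 = 0.205692 EUR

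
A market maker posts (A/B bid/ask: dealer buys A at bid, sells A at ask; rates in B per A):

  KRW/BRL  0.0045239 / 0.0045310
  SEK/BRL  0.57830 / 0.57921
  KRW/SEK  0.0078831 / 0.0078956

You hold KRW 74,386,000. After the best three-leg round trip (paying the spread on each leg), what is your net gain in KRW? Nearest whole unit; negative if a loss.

Best loop KRW → SEK → BRL → KRW:
KRW 74,386,000 × 0.0078831 (sell KRW at bid) = SEK 586,392.28
SEK 586,392.28 × 0.57830 (sell SEK at bid) = BRL 339,110.65
BRL 339,110.65 ÷ 0.0045310 (buy KRW at ask) = KRW 74,842,342

Net profit: KRW 456,342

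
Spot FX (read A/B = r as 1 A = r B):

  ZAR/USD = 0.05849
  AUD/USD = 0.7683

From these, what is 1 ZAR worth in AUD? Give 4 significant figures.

1 ZAR × 0.05849 = 0.05849 USD
0.05849 USD ÷ 0.7683 = 0.0761291 AUD

ZAR/AUD = 0.07613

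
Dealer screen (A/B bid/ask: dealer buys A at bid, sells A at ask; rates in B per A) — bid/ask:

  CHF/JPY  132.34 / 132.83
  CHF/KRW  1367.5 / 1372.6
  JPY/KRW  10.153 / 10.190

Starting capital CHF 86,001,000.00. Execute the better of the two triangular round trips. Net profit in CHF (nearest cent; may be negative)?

Best loop CHF → KRW → JPY → CHF:
CHF 86,001,000.00 × 1367.5 (sell CHF at bid) = KRW 117,606,367,500
KRW 117,606,367,500 ÷ 10.190 (buy JPY at ask) = JPY 11,541,351,079
JPY 11,541,351,079 ÷ 132.83 (buy CHF at ask) = CHF 86,888,135.81

Net profit: CHF 887,135.81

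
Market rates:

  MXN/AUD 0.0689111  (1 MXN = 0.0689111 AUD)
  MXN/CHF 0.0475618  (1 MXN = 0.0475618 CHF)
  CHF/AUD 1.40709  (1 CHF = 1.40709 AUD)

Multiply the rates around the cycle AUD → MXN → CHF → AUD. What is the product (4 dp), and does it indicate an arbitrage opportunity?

Around AUD → MXN → CHF → AUD: 1 ÷ 0.0689111 × 0.0475618 × 1.40709 = 0.971160
Product < 1; profitable direction is AUD → CHF → MXN → AUD.

0.9712 (arbitrage exists)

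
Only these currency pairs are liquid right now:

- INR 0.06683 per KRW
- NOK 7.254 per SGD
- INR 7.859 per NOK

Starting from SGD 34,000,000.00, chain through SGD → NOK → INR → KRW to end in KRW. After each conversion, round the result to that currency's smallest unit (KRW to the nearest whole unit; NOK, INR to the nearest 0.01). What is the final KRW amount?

SGD 34,000,000.00 × 7.254 = NOK 246,636,000.00
NOK 246,636,000.00 × 7.859 = INR 1,938,312,324.00
INR 1,938,312,324.00 ÷ 0.06683 = KRW 29,003,625,976

KRW 29,003,625,976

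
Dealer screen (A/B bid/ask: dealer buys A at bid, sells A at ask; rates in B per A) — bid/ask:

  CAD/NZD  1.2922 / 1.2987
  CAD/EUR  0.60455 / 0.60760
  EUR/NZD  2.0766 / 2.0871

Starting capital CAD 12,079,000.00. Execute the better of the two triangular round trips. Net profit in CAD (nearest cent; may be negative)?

Best loop CAD → NZD → EUR → CAD:
CAD 12,079,000.00 × 1.2922 (sell CAD at bid) = NZD 15,608,483.80
NZD 15,608,483.80 ÷ 2.0871 (buy EUR at ask) = EUR 7,478,551.00
EUR 7,478,551.00 ÷ 0.60760 (buy CAD at ask) = CAD 12,308,345.96

Net profit: CAD 229,345.96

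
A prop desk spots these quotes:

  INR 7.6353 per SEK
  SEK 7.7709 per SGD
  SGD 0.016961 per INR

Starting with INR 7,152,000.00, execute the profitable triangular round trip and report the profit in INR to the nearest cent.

Profitable loop is INR → SGD → SEK → INR:
INR 7,152,000.00 × 0.016961 = SGD 121,305.07
SGD 121,305.07 × 7.7709 = SEK 942,649.58
SEK 942,649.58 × 7.6353 = INR 7,197,412.37
Profit = INR 7,197,412.37 − INR 7,152,000.00

Profit: INR 45,412.37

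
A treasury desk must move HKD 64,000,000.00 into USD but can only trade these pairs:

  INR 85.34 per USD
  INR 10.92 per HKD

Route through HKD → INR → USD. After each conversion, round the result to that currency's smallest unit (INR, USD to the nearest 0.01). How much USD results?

HKD 64,000,000.00 × 10.92 = INR 698,880,000.00
INR 698,880,000.00 ÷ 85.34 = USD 8,189,360.21

USD 8,189,360.21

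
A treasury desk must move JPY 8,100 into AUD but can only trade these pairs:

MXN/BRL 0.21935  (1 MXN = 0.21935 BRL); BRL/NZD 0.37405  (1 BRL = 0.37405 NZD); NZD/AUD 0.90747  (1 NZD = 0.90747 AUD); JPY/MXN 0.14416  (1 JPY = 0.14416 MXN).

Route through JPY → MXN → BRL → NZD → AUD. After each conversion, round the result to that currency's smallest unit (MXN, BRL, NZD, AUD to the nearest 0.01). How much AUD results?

AUD 86.94

JPY 8,100 × 0.14416 = MXN 1,167.70
MXN 1,167.70 × 0.21935 = BRL 256.13
BRL 256.13 × 0.37405 = NZD 95.81
NZD 95.81 × 0.90747 = AUD 86.94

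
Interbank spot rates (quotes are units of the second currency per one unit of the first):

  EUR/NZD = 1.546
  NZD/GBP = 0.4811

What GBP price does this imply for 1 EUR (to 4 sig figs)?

1 EUR × 1.546 = 1.546 NZD
1.546 NZD × 0.4811 = 0.743781 GBP

EUR/GBP = 0.7438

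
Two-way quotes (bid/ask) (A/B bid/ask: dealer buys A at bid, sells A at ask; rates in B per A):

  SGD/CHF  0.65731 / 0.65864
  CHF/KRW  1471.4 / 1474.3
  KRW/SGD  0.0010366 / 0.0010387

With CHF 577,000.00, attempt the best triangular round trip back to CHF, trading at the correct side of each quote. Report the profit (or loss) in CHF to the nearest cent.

Best loop CHF → KRW → SGD → CHF:
CHF 577,000.00 × 1471.4 (sell CHF at bid) = KRW 848,997,800
KRW 848,997,800 × 0.0010366 (sell KRW at bid) = SGD 880,071.12
SGD 880,071.12 × 0.65731 (sell SGD at bid) = CHF 578,479.55

Net profit: CHF 1,479.55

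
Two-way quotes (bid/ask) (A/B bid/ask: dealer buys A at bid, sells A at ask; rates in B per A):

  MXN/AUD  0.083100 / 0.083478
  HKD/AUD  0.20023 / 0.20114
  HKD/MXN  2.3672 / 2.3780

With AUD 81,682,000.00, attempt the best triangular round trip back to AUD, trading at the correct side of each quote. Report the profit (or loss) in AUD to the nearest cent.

Net profit: AUD 707,453.96

Best loop AUD → MXN → HKD → AUD:
AUD 81,682,000.00 ÷ 0.083478 (buy MXN at ask) = MXN 978,485,349.43
MXN 978,485,349.43 ÷ 2.3780 (buy HKD at ask) = HKD 411,474,074.61
HKD 411,474,074.61 × 0.20023 (sell HKD at bid) = AUD 82,389,453.96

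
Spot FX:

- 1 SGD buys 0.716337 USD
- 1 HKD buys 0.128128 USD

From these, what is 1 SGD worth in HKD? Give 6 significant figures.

SGD/HKD = 5.59079

1 SGD × 0.716337 = 0.716337 USD
0.716337 USD ÷ 0.128128 = 5.59079 HKD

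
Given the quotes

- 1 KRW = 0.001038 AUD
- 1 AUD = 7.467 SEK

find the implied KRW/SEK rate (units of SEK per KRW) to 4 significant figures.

KRW/SEK = 0.007751

1 KRW × 0.001038 = 0.001038 AUD
0.001038 AUD × 7.467 = 0.00775075 SEK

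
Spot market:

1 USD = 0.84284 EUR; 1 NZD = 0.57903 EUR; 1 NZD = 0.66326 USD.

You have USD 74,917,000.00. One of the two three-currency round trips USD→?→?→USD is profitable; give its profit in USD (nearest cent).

Profitable loop is USD → NZD → EUR → USD:
USD 74,917,000.00 ÷ 0.66326 = NZD 112,952,688.24
NZD 112,952,688.24 × 0.57903 = EUR 65,402,995.07
EUR 65,402,995.07 ÷ 0.84284 = USD 77,598,352.08
Profit = USD 77,598,352.08 − USD 74,917,000.00

Profit: USD 2,681,352.08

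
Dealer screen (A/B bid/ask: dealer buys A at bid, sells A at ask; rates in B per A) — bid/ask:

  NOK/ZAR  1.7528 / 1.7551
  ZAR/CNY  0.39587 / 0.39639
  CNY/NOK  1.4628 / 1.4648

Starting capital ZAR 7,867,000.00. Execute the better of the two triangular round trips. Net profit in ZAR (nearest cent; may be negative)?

Best loop ZAR → CNY → NOK → ZAR:
ZAR 7,867,000.00 × 0.39587 (sell ZAR at bid) = CNY 3,114,309.29
CNY 3,114,309.29 × 1.4628 (sell CNY at bid) = NOK 4,555,611.63
NOK 4,555,611.63 × 1.7528 (sell NOK at bid) = ZAR 7,985,076.06

Net profit: ZAR 118,076.06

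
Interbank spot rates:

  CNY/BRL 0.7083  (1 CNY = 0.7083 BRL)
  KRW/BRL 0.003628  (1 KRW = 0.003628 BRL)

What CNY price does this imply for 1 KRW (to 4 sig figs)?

1 KRW × 0.003628 = 0.003628 BRL
0.003628 BRL ÷ 0.7083 = 0.00512212 CNY

KRW/CNY = 0.005122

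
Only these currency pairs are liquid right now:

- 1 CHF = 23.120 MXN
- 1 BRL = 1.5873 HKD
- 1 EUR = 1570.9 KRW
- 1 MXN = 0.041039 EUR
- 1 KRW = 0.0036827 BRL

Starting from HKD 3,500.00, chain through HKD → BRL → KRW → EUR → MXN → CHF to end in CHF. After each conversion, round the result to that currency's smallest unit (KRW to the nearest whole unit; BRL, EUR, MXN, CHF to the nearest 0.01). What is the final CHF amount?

HKD 3,500.00 ÷ 1.5873 = BRL 2,205.00
BRL 2,205.00 ÷ 0.0036827 = KRW 598,745
KRW 598,745 ÷ 1570.9 = EUR 381.15
EUR 381.15 ÷ 0.041039 = MXN 9,287.51
MXN 9,287.51 ÷ 23.120 = CHF 401.71

CHF 401.71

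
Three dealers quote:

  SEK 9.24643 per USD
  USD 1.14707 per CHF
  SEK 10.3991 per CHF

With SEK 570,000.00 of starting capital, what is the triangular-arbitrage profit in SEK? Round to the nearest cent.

Profit: SEK 11,357.27

Profitable loop is SEK → CHF → USD → SEK:
SEK 570,000.00 ÷ 10.3991 = CHF 54,812.44
CHF 54,812.44 × 1.14707 = USD 62,873.70
USD 62,873.70 × 9.24643 = SEK 581,357.27
Profit = SEK 581,357.27 − SEK 570,000.00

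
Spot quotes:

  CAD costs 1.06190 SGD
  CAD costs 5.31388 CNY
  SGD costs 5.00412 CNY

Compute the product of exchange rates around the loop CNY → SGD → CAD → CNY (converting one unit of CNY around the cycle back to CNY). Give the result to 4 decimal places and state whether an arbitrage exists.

1.0000 (no arbitrage)

Around CNY → SGD → CAD → CNY: 1 ÷ 5.00412 ÷ 1.06190 × 5.31388 = 1.000001
Product ≈ 1 (deviation 0.000%, within rounding noise).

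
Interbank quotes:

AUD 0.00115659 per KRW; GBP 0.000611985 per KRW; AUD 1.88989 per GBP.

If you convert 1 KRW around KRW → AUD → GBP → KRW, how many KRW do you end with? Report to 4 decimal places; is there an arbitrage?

1.0000 (no arbitrage)

Around KRW → AUD → GBP → KRW: 1 × 0.00115659 ÷ 1.88989 ÷ 0.000611985 = 1.000005
Product ≈ 1 (deviation 0.000%, within rounding noise).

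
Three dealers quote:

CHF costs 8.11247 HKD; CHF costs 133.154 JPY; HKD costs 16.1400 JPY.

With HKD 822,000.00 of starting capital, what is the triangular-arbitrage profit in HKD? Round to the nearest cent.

Profitable loop is HKD → CHF → JPY → HKD:
HKD 822,000.00 ÷ 8.11247 = CHF 101,325.49
CHF 101,325.49 × 133.154 = JPY 13,491,894
JPY 13,491,894 ÷ 16.1400 = HKD 835,929.02
Profit = HKD 835,929.02 − HKD 822,000.00

Profit: HKD 13,929.02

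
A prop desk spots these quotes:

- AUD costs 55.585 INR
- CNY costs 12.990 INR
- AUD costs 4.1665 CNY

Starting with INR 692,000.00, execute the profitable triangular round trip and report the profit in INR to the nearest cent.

Profitable loop is INR → CNY → AUD → INR:
INR 692,000.00 ÷ 12.990 = CNY 53,271.75
CNY 53,271.75 ÷ 4.1665 = AUD 12,785.73
AUD 12,785.73 × 55.585 = INR 710,694.85
Profit = INR 710,694.85 − INR 692,000.00

Profit: INR 18,694.85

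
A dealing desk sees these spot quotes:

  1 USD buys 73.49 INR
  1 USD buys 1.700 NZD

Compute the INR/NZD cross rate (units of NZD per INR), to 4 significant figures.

INR/NZD = 0.02313

1 INR ÷ 73.49 = 0.0136073 USD
0.0136073 USD × 1.700 = 0.0231324 NZD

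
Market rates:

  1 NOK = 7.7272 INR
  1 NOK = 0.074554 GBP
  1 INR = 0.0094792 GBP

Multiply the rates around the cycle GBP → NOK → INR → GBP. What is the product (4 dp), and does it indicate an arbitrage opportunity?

0.9825 (arbitrage exists)

Around GBP → NOK → INR → GBP: 1 ÷ 0.074554 × 7.7272 × 0.0094792 = 0.982478
Product < 1; profitable direction is GBP → INR → NOK → GBP.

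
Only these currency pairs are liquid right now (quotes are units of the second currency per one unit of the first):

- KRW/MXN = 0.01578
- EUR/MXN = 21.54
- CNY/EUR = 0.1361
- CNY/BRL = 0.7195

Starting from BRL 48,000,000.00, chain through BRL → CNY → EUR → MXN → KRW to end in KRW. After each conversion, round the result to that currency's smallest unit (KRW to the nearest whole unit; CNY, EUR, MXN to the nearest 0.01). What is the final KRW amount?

KRW 12,393,879,361

BRL 48,000,000.00 ÷ 0.7195 = CNY 66,712,995.14
CNY 66,712,995.14 × 0.1361 = EUR 9,079,638.64
EUR 9,079,638.64 × 21.54 = MXN 195,575,416.31
MXN 195,575,416.31 ÷ 0.01578 = KRW 12,393,879,361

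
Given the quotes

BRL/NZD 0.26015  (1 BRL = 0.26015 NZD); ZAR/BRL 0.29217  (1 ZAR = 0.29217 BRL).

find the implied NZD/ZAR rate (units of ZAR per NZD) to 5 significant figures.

NZD/ZAR = 13.157

1 NZD ÷ 0.26015 = 3.84394 BRL
3.84394 BRL ÷ 0.29217 = 13.1565 ZAR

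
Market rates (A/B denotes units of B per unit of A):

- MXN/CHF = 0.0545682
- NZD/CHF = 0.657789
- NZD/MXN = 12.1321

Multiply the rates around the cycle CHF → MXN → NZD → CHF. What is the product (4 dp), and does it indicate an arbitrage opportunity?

0.9936 (arbitrage exists)

Around CHF → MXN → NZD → CHF: 1 ÷ 0.0545682 ÷ 12.1321 × 0.657789 = 0.993599
Product < 1; profitable direction is CHF → NZD → MXN → CHF.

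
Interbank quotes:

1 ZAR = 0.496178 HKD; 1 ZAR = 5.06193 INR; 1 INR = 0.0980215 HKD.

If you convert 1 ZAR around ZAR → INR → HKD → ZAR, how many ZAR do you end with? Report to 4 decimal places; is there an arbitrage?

1.0000 (no arbitrage)

Around ZAR → INR → HKD → ZAR: 1 × 5.06193 × 0.0980215 ÷ 0.496178 = 1.000000
Product ≈ 1 (deviation 0.000%, within rounding noise).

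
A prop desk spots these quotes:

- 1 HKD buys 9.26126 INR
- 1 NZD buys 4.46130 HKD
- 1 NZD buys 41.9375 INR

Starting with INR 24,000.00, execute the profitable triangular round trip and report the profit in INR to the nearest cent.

Profitable loop is INR → HKD → NZD → INR:
INR 24,000.00 ÷ 9.26126 = HKD 2,591.44
HKD 2,591.44 ÷ 4.46130 = NZD 580.87
NZD 580.87 × 41.9375 = INR 24,360.28
Profit = INR 24,360.28 − INR 24,000.00

Profit: INR 360.28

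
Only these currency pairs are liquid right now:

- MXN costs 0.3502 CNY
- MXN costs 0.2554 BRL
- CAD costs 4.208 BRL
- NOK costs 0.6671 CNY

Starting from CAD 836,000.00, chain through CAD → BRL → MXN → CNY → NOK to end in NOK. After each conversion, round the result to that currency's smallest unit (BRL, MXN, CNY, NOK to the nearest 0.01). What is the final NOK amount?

CAD 836,000.00 × 4.208 = BRL 3,517,888.00
BRL 3,517,888.00 ÷ 0.2554 = MXN 13,774,032.89
MXN 13,774,032.89 × 0.3502 = CNY 4,823,666.32
CNY 4,823,666.32 ÷ 0.6671 = NOK 7,230,799.46

NOK 7,230,799.46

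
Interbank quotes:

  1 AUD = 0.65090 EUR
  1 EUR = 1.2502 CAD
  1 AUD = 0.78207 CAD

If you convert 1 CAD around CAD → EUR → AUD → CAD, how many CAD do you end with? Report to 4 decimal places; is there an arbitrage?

0.9611 (arbitrage exists)

Around CAD → EUR → AUD → CAD: 1 ÷ 1.2502 ÷ 0.65090 × 0.78207 = 0.961063
Product < 1; profitable direction is CAD → AUD → EUR → CAD.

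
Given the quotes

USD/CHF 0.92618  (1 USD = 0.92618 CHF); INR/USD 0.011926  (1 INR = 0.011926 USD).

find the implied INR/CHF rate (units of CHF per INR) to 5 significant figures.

INR/CHF = 0.011046

1 INR × 0.011926 = 0.011926 USD
0.011926 USD × 0.92618 = 0.0110456 CHF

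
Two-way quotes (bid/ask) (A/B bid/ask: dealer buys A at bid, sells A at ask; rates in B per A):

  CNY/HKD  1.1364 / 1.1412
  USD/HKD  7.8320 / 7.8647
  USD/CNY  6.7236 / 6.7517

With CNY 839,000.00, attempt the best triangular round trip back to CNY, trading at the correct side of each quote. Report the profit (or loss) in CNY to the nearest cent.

Best loop CNY → USD → HKD → CNY:
CNY 839,000.00 ÷ 6.7517 (buy USD at ask) = USD 124,265.00
USD 124,265.00 × 7.8320 (sell USD at bid) = HKD 973,243.48
HKD 973,243.48 ÷ 1.1412 (buy CNY at ask) = CNY 852,824.64

Net profit: CNY 13,824.64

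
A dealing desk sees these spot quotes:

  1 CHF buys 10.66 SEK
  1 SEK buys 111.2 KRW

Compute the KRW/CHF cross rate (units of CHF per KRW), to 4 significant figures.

1 KRW ÷ 111.2 = 0.00899281 SEK
0.00899281 SEK ÷ 10.66 = 0.000843603 CHF

KRW/CHF = 0.0008436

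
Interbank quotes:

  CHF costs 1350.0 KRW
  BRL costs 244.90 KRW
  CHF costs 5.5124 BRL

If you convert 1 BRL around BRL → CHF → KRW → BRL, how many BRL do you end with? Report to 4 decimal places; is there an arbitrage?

Around BRL → CHF → KRW → BRL: 1 ÷ 5.5124 × 1350.0 ÷ 244.90 = 1.000010
Product ≈ 1 (deviation 0.001%, within rounding noise).

1.0000 (no arbitrage)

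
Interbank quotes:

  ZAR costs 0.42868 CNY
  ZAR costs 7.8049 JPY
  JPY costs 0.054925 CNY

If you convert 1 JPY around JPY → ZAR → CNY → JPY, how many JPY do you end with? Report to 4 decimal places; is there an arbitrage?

1.0000 (no arbitrage)

Around JPY → ZAR → CNY → JPY: 1 ÷ 7.8049 × 0.42868 ÷ 0.054925 = 0.999990
Product ≈ 1 (deviation 0.001%, within rounding noise).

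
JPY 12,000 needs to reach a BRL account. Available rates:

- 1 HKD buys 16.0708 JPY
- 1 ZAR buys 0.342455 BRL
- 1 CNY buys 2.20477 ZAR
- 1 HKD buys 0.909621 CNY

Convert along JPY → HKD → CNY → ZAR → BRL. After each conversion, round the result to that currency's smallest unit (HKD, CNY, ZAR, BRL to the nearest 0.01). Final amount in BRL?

JPY 12,000 ÷ 16.0708 = HKD 746.70
HKD 746.70 × 0.909621 = CNY 679.21
CNY 679.21 × 2.20477 = ZAR 1,497.50
ZAR 1,497.50 × 0.342455 = BRL 512.83

BRL 512.83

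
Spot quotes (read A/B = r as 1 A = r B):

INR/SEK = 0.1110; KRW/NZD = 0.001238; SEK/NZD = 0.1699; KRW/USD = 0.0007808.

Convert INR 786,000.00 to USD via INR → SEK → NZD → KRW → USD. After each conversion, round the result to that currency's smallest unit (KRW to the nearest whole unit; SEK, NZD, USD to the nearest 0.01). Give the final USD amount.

INR 786,000.00 × 0.1110 = SEK 87,246.00
SEK 87,246.00 × 0.1699 = NZD 14,823.10
NZD 14,823.10 ÷ 0.001238 = KRW 11,973,425
KRW 11,973,425 × 0.0007808 = USD 9,348.85

USD 9,348.85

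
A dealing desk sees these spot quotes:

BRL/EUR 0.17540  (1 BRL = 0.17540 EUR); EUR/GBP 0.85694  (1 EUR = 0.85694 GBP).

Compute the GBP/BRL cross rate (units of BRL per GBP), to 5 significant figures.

1 GBP ÷ 0.85694 = 1.16694 EUR
1.16694 EUR ÷ 0.17540 = 6.65304 BRL

GBP/BRL = 6.6530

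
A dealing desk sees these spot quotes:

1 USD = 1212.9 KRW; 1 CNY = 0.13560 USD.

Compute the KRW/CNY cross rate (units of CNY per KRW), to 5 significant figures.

KRW/CNY = 0.0060802

1 KRW ÷ 1212.9 = 0.00082447 USD
0.00082447 USD ÷ 0.13560 = 0.00608016 CNY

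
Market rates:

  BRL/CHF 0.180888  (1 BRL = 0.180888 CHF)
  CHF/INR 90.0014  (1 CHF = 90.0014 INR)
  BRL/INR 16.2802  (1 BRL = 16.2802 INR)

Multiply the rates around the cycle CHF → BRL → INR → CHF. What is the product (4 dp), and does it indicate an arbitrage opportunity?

1.0000 (no arbitrage)

Around CHF → BRL → INR → CHF: 1 ÷ 0.180888 × 16.2802 ÷ 90.0014 = 1.000002
Product ≈ 1 (deviation 0.000%, within rounding noise).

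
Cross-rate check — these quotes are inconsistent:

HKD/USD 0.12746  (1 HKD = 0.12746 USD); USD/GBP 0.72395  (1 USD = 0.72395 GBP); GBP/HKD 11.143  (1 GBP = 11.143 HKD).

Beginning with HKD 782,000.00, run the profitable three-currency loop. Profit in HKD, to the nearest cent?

Profit: HKD 22,065.39

Profitable loop is HKD → USD → GBP → HKD:
HKD 782,000.00 × 0.12746 = USD 99,673.72
USD 99,673.72 × 0.72395 = GBP 72,158.79
GBP 72,158.79 × 11.143 = HKD 804,065.39
Profit = HKD 804,065.39 − HKD 782,000.00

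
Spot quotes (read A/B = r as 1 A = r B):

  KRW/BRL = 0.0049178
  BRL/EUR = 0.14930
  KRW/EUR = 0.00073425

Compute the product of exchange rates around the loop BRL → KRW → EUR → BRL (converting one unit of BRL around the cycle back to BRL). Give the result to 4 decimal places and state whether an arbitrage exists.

Around BRL → KRW → EUR → BRL: 1 ÷ 0.0049178 × 0.00073425 ÷ 0.14930 = 1.000031
Product ≈ 1 (deviation 0.003%, within rounding noise).

1.0000 (no arbitrage)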